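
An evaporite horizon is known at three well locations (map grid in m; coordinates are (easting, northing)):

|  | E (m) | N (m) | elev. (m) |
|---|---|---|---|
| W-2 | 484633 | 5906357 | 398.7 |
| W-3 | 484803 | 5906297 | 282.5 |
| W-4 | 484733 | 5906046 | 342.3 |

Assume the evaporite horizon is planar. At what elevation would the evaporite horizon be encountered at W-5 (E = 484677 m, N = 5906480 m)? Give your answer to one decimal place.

362.6 m

Two edge vectors: W-2→W-3 = (170, -60, -116.2), W-2→W-4 = (100, -311, -56.4).
Normal n = (W-2→W-3) × (W-2→W-4) = (-32754.2, -2032, -46870).
So ∂z/∂E = −n_x/n_z = −0.698830809 and ∂z/∂N = −n_y/n_z = −0.043353958.
Intercept c from W-2: 398.7 + 338676.47 + 256063.95 = 595139.12.
At (484677, 5906480): z = −338707.2 − 256069.3 + 595139.12 = 362.6 m.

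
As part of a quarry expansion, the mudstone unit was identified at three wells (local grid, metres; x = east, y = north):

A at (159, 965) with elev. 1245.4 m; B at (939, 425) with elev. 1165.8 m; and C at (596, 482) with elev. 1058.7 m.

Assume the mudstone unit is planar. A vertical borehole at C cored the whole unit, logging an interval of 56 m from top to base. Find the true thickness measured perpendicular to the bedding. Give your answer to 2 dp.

41.55 m

Two edge vectors: A→B = (780, -540, -79.6), A→C = (437, -483, -186.7).
Normal n = (A→B) × (A→C) = (62371.2, 110840.8, -140760).
So ∂z/∂x = −n_x/n_z = 0.44310 and ∂z/∂y = −n_y/n_z = 0.78745.
|∇z| = √(a²+b²) = 0.90355, so dip δ = arctan(0.90355) = 42.10°.
True thickness = vertical thickness × cos δ = 56 × cos 42.10° = 41.55 m.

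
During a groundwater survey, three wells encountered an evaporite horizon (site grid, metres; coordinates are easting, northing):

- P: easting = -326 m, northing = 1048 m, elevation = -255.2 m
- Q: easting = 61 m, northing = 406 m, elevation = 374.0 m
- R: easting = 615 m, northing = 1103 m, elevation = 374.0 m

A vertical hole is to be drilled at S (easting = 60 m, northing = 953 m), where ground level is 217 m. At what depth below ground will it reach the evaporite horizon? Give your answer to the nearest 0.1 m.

148.6 m

Two edge vectors: P→Q = (387, -642, 629.2), P→R = (941, 55, 629.2).
Normal n = (P→Q) × (P→R) = (-438552.4, 348576.8, 625407).
So ∂z/∂easting = −n_x/n_z = 0.701227 and ∂z/∂northing = −n_y/n_z = −0.557360.
Intercept c from P: -255.2 + 228.60 + 584.11 = 557.51.
At (60, 953): z_contact = 42.07 − 531.16 + 557.51 = 68.42 m.
Depth below ground = 217 − 68.42 = 148.6 m.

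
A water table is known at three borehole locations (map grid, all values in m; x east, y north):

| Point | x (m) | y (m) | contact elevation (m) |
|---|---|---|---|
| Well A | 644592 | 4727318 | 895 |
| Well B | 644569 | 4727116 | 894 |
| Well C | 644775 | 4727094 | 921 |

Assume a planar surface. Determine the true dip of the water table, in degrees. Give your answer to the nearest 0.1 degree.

Let the plane be z = a·x + b·y + c.
Well B−Well A: −23a − 202b = −1;  Well C−Well A: 183a − 224b = 26.
Solving gives a = 0.13002, b = −0.00985.
Gradient magnitude |∇z| = √(a² + b²) = √(0.01690 + 0.00010) = 0.13039.
True dip = arctan(0.13039) = 7.4°, dipping toward W (azimuth ≈ 274°).

7.4°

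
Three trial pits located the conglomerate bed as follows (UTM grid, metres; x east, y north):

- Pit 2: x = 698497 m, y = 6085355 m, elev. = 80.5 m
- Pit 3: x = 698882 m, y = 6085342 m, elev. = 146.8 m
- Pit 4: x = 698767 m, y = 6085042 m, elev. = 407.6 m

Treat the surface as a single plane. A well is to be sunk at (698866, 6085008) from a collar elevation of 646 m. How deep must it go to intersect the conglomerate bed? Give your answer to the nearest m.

193 m

Let the plane be z = a·x + b·y + c.
Pit 3−Pit 2: 385a − 13b = 66.3;  Pit 4−Pit 2: 270a − 313b = 327.1.
Solving gives a = 0.14102825, b = −0.92339416.
Then c = 80.5 − a·698497 − b·6085355 = 5520753.97.
At (698866, 6085008): z_contact = 98559.8 − 5618860.9 + 5520753.97 = 453.0 m.
Depth below ground = 646 − 453.0 = 193 m.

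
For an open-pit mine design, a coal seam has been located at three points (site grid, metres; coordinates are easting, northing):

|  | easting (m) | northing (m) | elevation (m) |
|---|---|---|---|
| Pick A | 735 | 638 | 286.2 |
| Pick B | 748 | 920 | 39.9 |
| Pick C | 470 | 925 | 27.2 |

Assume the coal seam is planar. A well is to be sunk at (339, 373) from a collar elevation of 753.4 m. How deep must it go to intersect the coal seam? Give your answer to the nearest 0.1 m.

Two edge vectors: Pick A→Pick B = (13, 282, -246.3), Pick A→Pick C = (-265, 287, -259).
Normal n = (Pick A→Pick B) × (Pick A→Pick C) = (-2349.9, 68636.5, 78461).
So ∂z/∂easting = −n_x/n_z = 0.02995 and ∂z/∂northing = −n_y/n_z = −0.87478.
Intercept c from Pick A: 286.2 − 22.01 + 558.11 = 822.30.
At (339, 373): z_contact = 10.15 − 326.29 + 822.30 = 506.16 m.
Depth below ground = 753.4 − 506.16 = 247.2 m.

247.2 m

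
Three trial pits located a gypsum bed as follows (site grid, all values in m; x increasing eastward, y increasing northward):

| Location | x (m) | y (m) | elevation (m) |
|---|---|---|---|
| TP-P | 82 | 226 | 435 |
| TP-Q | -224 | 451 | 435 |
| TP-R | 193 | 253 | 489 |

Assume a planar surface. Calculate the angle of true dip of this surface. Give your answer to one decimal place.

Two edge vectors: TP-P→TP-Q = (-306, 225, 0), TP-P→TP-R = (111, 27, 54).
Normal n = (TP-P→TP-Q) × (TP-P→TP-R) = (12150, 16524, -33237).
So ∂z/∂x = −n_x/n_z = 0.36556 and ∂z/∂y = −n_y/n_z = 0.49716.
Gradient magnitude |∇z| = √(a² + b²) = √(0.13363 + 0.24716) = 0.61709.
True dip = arctan(0.61709) = 31.7°, dipping toward SW (azimuth ≈ 216°).

31.7°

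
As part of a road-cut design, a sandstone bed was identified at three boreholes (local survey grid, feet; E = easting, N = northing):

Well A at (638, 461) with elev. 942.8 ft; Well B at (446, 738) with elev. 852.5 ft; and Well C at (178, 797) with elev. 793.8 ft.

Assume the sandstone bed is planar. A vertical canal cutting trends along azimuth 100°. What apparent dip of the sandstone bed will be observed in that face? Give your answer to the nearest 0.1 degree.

Let the plane be z = a·E + b·N + c.
Well B−Well A: −192a + 277b = −90.3;  Well C−Well A: −460a + 336b = −149.
Solving gives a = 0.17378, b = −0.20554.
Unit vector along 100° is (sin 100°, cos 100°) = (0.9848, -0.1736).
Slope in that direction = a·(0.9848) + b·(-0.1736) = 0.20683.
Apparent dip = arctan|0.20683| = 11.7° (true dip is 15.1°, so apparent ≤ true as expected).

11.7°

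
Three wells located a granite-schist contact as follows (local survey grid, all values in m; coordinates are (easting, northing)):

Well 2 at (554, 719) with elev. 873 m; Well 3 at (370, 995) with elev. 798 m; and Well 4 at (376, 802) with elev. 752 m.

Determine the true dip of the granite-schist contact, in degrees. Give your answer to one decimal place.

Let the plane be z = a·E + b·N + c.
Well 3−Well 2: −184a + 276b = −75;  Well 4−Well 2: −178a + 83b = −121.
Solving gives a = 0.80255, b = 0.26329.
Gradient magnitude |∇z| = √(a² + b²) = √(0.64408 + 0.06932) = 0.84463.
True dip = arctan(0.84463) = 40.2°, dipping toward WSW (azimuth ≈ 252°).

40.2°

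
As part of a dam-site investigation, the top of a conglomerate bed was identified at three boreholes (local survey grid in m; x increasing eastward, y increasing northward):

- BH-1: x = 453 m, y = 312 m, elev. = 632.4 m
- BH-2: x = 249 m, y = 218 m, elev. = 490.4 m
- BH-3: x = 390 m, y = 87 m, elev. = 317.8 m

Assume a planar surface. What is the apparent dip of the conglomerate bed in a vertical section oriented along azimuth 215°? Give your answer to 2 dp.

Let the plane be z = a·x + b·y + c.
BH-2−BH-1: −204a − 94b = −142;  BH-3−BH-1: −63a − 225b = −314.6.
Solving gives a = 0.05947, b = 1.38157.
Unit vector along 215° is (sin 215°, cos 215°) = (-0.5736, -0.8192).
Slope in that direction = a·(-0.5736) + b·(-0.8192) = −1.16583.
Apparent dip = arctan|1.16583| = 49.38° (true dip is 54.1°, so apparent ≤ true as expected).

49.38°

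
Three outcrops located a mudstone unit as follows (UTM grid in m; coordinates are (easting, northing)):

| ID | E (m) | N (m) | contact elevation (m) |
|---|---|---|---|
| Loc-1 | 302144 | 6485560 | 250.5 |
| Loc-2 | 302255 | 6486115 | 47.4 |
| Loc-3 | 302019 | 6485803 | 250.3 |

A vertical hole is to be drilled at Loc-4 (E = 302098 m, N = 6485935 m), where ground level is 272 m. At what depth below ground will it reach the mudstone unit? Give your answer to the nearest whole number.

97 m

Two edge vectors: Loc-1→Loc-2 = (111, 555, -203.1), Loc-1→Loc-3 = (-125, 243, -0.2).
Normal n = (Loc-1→Loc-2) × (Loc-1→Loc-3) = (49242.3, 25409.7, 96348).
So ∂z/∂E = −n_x/n_z = −0.51108793 and ∂z/∂N = −n_y/n_z = −0.26372836.
Intercept c from Loc-1: 250.5 + 154422.15 + 1710426.10 = 1865098.75.
At (302098, 6485935): z_contact = −154398.6 − 1710525.0 + 1865098.75 = 175.1 m.
Depth below ground = 272 − 175.1 = 97 m.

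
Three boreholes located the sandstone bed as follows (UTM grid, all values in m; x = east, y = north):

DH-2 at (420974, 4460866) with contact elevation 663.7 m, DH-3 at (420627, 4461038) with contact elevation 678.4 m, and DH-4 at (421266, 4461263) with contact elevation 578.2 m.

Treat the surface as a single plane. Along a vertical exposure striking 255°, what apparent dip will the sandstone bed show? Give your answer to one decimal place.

Two edge vectors: DH-2→DH-3 = (-347, 172, 14.7), DH-2→DH-4 = (292, 397, -85.5).
Normal n = (DH-2→DH-3) × (DH-2→DH-4) = (-20541.9, -25376.1, -187983).
So ∂z/∂x = −n_x/n_z = −0.10928 and ∂z/∂y = −n_y/n_z = −0.13499.
Unit vector along 255° is (sin 255°, cos 255°) = (-0.9659, -0.2588).
Slope in that direction = a·(-0.9659) + b·(-0.2588) = 0.14049.
Apparent dip = arctan|0.14049| = 8.0° (true dip is 9.9°, so apparent ≤ true as expected).

8.0°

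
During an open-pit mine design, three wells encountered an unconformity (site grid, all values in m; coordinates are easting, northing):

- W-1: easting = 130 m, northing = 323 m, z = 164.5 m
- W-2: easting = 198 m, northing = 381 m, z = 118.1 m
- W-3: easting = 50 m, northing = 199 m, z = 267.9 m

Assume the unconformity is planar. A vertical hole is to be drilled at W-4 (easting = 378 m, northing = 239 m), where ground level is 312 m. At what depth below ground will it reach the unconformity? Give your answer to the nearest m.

Let the plane be z = a·easting + b·northing + c.
W-2−W-1: 68a + 58b = −46.4;  W-3−W-1: −80a − 124b = 103.4.
Solving gives a = 0.06424, b = −0.87532.
Then c = 164.5 − a·130 − b·323 = 438.88.
At (378, 239): z_contact = 24.3 − 209.2 + 438.88 = 254.0 m.
Depth below ground = 312 − 254.0 = 58 m.

58 m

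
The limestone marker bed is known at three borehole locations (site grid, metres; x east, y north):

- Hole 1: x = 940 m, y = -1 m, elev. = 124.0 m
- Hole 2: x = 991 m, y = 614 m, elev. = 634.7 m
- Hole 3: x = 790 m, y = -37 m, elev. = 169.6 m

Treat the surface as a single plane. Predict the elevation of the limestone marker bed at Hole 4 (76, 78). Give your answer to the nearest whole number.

637 m

Let the plane be z = a·x + b·y + c.
Hole 2−Hole 1: 51a + 615b = 510.7;  Hole 3−Hole 1: −150a − 36b = 45.6.
Solving gives a = −0.51352, b = 0.87299.
Then c = 124 − a·940 − b·-1 = 607.58.
At (76, 78): z = −39.0 + 68.1 + 607.58 = 636.6 m.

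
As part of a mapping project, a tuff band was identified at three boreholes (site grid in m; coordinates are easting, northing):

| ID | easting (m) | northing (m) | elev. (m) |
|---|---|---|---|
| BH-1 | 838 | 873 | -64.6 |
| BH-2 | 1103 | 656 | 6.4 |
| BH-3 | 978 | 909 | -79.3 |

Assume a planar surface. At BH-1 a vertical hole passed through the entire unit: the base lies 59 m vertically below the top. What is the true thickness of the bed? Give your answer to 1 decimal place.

Two edge vectors: BH-1→BH-2 = (265, -217, 71), BH-1→BH-3 = (140, 36, -14.7).
Normal n = (BH-1→BH-2) × (BH-1→BH-3) = (633.9, 13835.5, 39920).
So ∂z/∂easting = −n_x/n_z = −0.01588 and ∂z/∂northing = −n_y/n_z = −0.34658.
|∇z| = √(a²+b²) = 0.34694, so dip δ = arctan(0.34694) = 19.13°.
True thickness = vertical thickness × cos δ = 59 × cos 19.13° = 55.7 m.

55.7 m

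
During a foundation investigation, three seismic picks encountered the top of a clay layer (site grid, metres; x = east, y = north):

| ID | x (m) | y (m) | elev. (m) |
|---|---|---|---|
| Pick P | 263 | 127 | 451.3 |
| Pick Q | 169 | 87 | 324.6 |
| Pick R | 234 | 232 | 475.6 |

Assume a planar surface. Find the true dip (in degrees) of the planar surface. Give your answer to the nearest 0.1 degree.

51.2°

Let the plane be z = a·x + b·y + c.
Pick Q−Pick P: −94a − 40b = −126.7;  Pick R−Pick P: −29a + 105b = 24.3.
Solving gives a = 1.11800, b = 0.54021.
Gradient magnitude |∇z| = √(a² + b²) = √(1.24992 + 0.29183) = 1.24167.
True dip = arctan(1.24167) = 51.2°, dipping toward WSW (azimuth ≈ 244°).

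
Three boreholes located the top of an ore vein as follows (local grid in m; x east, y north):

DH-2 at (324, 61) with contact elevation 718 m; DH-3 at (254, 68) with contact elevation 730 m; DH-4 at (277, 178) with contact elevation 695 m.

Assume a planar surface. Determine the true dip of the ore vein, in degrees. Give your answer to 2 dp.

Let the plane be z = a·x + b·y + c.
DH-3−DH-2: −70a + 7b = 12;  DH-4−DH-2: −47a + 117b = −23.
Solving gives a = −0.19908, b = −0.27656.
Gradient magnitude |∇z| = √(a² + b²) = √(0.03963 + 0.07648) = 0.34076.
True dip = arctan(0.34076) = 18.82°, dipping toward NE (azimuth ≈ 036°).

18.82°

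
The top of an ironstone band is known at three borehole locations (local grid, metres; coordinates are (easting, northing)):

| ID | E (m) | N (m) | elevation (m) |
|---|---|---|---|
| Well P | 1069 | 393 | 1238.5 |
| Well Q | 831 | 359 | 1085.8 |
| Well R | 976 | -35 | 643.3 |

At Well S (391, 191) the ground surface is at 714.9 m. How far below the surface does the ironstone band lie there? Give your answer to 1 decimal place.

Two edge vectors: Well P→Well Q = (-238, -34, -152.7), Well P→Well R = (-93, -428, -595.2).
Normal n = (Well P→Well Q) × (Well P→Well R) = (-45118.8, -127456.5, 98702).
So ∂z/∂E = −n_x/n_z = 0.457121 and ∂z/∂N = −n_y/n_z = 1.291326.
Intercept c from Well P: 1238.5 − 488.66 − 507.49 = 242.35.
At (391, 191): z_contact = 178.73 + 246.64 + 242.35 = 667.72 m.
Depth below ground = 714.9 − 667.72 = 47.2 m.

47.2 m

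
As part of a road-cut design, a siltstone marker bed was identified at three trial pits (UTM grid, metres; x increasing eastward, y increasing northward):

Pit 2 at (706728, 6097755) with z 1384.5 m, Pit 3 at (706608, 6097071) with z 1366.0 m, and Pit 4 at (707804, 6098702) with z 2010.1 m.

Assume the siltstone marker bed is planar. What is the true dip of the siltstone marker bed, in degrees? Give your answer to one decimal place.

33.6°

Let the plane be z = a·x + b·y + c.
Pit 3−Pit 2: −120a − 684b = −18.5;  Pit 4−Pit 2: 1076a + 947b = 625.6.
Solving gives a = 0.65943, b = −0.08864.
Gradient magnitude |∇z| = √(a² + b²) = √(0.43484 + 0.00786) = 0.66536.
True dip = arctan(0.66536) = 33.6°, dipping toward W (azimuth ≈ 278°).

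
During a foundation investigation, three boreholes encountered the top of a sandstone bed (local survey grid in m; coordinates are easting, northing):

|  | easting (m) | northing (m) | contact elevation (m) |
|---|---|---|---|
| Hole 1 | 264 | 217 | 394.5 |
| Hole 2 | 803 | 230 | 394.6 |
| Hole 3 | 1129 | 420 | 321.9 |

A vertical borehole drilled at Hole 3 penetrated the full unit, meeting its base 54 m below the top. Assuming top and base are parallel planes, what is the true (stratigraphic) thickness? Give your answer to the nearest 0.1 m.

Let the plane be z = a·easting + b·northing + c.
Hole 2−Hole 1: 539a + 13b = 0.1;  Hole 3−Hole 1: 865a + 203b = −72.6.
Solving gives a = 0.00982, b = −0.39948.
|∇z| = √(a²+b²) = 0.39960, so dip δ = arctan(0.39960) = 21.78°.
True thickness = vertical thickness × cos δ = 54 × cos 21.78° = 50.1 m.

50.1 m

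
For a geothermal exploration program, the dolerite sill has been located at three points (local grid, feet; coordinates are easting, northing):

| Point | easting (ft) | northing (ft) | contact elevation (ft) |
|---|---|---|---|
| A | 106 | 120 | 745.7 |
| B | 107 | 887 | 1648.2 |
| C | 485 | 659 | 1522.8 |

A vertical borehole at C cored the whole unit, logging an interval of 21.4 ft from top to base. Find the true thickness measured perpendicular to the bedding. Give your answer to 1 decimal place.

13.5 ft

Let the plane be z = a·easting + b·northing + c.
B−A: 1a + 767b = 902.5;  C−A: 379a + 539b = 777.1.
Solving gives a = 0.37769, b = 1.17617.
|∇z| = √(a²+b²) = 1.23532, so dip δ = arctan(1.23532) = 51.01°.
True thickness = vertical thickness × cos δ = 21.4 × cos 51.01° = 13.5 ft.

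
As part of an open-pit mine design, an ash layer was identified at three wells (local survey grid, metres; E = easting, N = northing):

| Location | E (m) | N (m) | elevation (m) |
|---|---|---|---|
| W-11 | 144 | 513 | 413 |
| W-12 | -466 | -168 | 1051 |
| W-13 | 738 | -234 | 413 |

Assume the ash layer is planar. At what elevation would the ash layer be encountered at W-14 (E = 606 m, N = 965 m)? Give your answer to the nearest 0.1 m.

-42.1 m

Two edge vectors: W-11→W-12 = (-610, -681, 638), W-11→W-13 = (594, -747, 0).
Normal n = (W-11→W-12) × (W-11→W-13) = (476586, 378972, 860184).
So ∂z/∂E = −n_x/n_z = −0.55405 and ∂z/∂N = −n_y/n_z = −0.44057.
Intercept c from W-11: 413 + 79.78 + 226.01 = 718.80.
At (606, 965): z = −335.8 − 425.2 + 718.80 = -42.1 m.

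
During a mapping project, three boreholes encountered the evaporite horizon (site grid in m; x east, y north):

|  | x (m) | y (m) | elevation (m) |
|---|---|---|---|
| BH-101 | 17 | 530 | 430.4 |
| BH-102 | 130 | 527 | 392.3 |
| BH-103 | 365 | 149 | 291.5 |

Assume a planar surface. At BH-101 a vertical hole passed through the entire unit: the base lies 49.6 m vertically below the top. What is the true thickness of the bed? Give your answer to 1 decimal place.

Two edge vectors: BH-101→BH-102 = (113, -3, -38.1), BH-101→BH-103 = (348, -381, -138.9).
Normal n = (BH-101→BH-102) × (BH-101→BH-103) = (-14099.4, 2436.9, -42009).
So ∂z/∂x = −n_x/n_z = −0.33563 and ∂z/∂y = −n_y/n_z = 0.05801.
|∇z| = √(a²+b²) = 0.34060, so dip δ = arctan(0.34060) = 18.81°.
True thickness = vertical thickness × cos δ = 49.6 × cos 18.81° = 47.0 m.

47.0 m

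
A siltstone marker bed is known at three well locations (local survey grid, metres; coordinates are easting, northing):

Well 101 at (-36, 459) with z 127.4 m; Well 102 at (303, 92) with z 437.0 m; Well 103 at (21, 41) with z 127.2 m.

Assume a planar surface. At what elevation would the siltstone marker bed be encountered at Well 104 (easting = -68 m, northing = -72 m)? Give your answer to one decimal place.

15.2 m

Two edge vectors: Well 101→Well 102 = (339, -367, 309.6), Well 101→Well 103 = (57, -418, -0.2).
Normal n = (Well 101→Well 102) × (Well 101→Well 103) = (129486.2, 17715, -120783).
So ∂z/∂easting = −n_x/n_z = 1.07206 and ∂z/∂northing = −n_y/n_z = 0.14667.
Intercept c from Well 101: 127.4 + 38.59 − 67.32 = 98.67.
At (-68, -72): z = −72.9 − 10.6 + 98.67 = 15.2 m.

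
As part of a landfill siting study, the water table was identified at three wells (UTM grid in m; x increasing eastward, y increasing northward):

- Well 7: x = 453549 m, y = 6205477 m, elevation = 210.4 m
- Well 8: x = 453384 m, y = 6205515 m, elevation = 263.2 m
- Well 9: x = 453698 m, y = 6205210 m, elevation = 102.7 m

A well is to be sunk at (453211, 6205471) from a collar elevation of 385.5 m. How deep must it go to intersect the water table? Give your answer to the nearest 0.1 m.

Two edge vectors: Well 7→Well 8 = (-165, 38, 52.8), Well 7→Well 9 = (149, -267, -107.7).
Normal n = (Well 7→Well 8) × (Well 7→Well 9) = (10005, -9903.3, 38393).
So ∂z/∂x = −n_x/n_z = −0.260594379 and ∂z/∂y = −n_y/n_z = 0.257945459.
Intercept c from Well 7: 210.4 + 118192.32 − 1600674.61 = −1482271.89.
At (453211, 6205471): z_contact = −118104.24 + 1600673.06 − 1482271.89 = 296.93 m.
Depth below ground = 385.5 − 296.93 = 88.6 m.

88.6 m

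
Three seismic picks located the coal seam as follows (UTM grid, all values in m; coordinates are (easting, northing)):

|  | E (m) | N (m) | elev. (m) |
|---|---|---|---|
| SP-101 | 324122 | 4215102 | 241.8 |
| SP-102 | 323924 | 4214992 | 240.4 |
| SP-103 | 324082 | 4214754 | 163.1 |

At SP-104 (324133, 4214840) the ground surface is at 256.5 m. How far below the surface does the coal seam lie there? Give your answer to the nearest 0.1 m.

79.2 m

Two edge vectors: SP-101→SP-102 = (-198, -110, -1.4), SP-101→SP-103 = (-40, -348, -78.7).
Normal n = (SP-101→SP-102) × (SP-101→SP-103) = (8169.8, -15526.6, 64504).
So ∂z/∂E = −n_x/n_z = −0.126655711 and ∂z/∂N = −n_y/n_z = 0.240707553.
Intercept c from SP-101: 241.8 + 41051.90 − 1014606.89 = −973313.19.
At (324133, 4214840): z_contact = −41053.30 + 1014543.82 − 973313.19 = 177.34 m.
Depth below ground = 256.5 − 177.34 = 79.2 m.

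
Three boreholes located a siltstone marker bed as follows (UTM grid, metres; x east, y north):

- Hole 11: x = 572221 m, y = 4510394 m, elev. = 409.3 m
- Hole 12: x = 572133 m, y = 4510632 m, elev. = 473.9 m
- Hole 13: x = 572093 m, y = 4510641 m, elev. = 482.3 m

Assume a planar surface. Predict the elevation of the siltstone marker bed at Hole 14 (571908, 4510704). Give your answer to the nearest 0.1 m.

Two edge vectors: Hole 11→Hole 12 = (-88, 238, 64.6), Hole 11→Hole 13 = (-128, 247, 73).
Normal n = (Hole 11→Hole 12) × (Hole 11→Hole 13) = (1417.8, -1844.8, 8728).
So ∂z/∂x = −n_x/n_z = −0.162442713 and ∂z/∂y = −n_y/n_z = 0.211365720.
Intercept c from Hole 11: 409.3 + 92953.13 − 953342.67 = −859980.24.
At (571908, 4510704): z = −92902.3 + 953408.2 − 859980.24 = 525.7 m.

525.7 m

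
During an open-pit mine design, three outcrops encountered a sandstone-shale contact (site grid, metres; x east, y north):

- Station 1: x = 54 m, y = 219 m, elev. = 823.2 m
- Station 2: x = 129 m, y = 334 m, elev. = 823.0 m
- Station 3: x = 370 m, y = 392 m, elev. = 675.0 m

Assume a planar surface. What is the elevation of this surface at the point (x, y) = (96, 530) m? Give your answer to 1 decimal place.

939.7 m

Two edge vectors: Station 1→Station 2 = (75, 115, -0.2), Station 1→Station 3 = (316, 173, -148.2).
Normal n = (Station 1→Station 2) × (Station 1→Station 3) = (-17008.4, 11051.8, -23365).
So ∂z/∂x = −n_x/n_z = −0.72794 and ∂z/∂y = −n_y/n_z = 0.47301.
Intercept c from Station 1: 823.2 + 39.31 − 103.59 = 758.92.
At (96, 530): z = −69.9 + 250.7 + 758.92 = 939.7 m.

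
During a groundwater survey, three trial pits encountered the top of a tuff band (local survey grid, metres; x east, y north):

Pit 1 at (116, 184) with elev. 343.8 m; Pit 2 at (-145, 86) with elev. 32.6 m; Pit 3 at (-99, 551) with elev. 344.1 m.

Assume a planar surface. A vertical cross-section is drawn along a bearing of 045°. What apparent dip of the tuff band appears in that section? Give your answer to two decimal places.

Let the plane be z = a·x + b·y + c.
Pit 2−Pit 1: −261a − 98b = −311.2;  Pit 3−Pit 1: −215a + 367b = 0.3.
Solving gives a = 0.97710, b = 0.57323.
Unit vector along 045° is (sin 45°, cos 45°) = (0.7071, 0.7071).
Slope in that direction = a·(0.7071) + b·(0.7071) = 1.09625.
Apparent dip = arctan|1.09625| = 47.63° (true dip is 48.6°, so apparent ≤ true as expected).

47.63°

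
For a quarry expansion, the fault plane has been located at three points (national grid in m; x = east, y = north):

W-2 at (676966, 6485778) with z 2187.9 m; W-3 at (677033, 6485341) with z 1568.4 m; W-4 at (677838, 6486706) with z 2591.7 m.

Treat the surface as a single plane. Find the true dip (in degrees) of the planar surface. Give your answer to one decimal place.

Let the plane be z = a·x + b·y + c.
W-3−W-2: 67a − 437b = −619.5;  W-4−W-2: 872a + 928b = 403.8.
Solving gives a = −0.89892, b = 1.27980.
Gradient magnitude |∇z| = √(a² + b²) = √(0.80805 + 1.63789) = 1.56395.
True dip = arctan(1.56395) = 57.4°, dipping toward SE (azimuth ≈ 145°).

57.4°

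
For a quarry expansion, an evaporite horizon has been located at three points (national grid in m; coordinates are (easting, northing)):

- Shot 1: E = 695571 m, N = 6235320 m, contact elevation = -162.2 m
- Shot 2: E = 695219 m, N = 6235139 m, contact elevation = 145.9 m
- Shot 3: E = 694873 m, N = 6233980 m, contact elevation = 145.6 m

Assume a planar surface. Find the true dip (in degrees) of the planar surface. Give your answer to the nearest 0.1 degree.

47.2°

Let the plane be z = a·E + b·N + c.
Shot 2−Shot 1: −352a − 181b = 308.1;  Shot 3−Shot 1: −698a − 1340b = 307.8.
Solving gives a = −1.03417, b = 0.30899.
Gradient magnitude |∇z| = √(a² + b²) = √(1.06951 + 0.09548) = 1.07934.
True dip = arctan(1.07934) = 47.2°, dipping toward ESE (azimuth ≈ 107°).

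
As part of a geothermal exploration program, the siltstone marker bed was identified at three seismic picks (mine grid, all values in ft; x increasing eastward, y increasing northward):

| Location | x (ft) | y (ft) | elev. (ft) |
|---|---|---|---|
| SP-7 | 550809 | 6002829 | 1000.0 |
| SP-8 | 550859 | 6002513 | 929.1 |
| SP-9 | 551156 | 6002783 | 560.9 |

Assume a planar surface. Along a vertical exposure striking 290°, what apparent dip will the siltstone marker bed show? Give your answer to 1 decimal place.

50.1°

Let the plane be z = a·x + b·y + c.
SP-8−SP-7: 50a − 316b = −70.9;  SP-9−SP-7: 347a − 46b = −439.1.
Solving gives a = −1.26215, b = 0.02466.
Unit vector along 290° is (sin 290°, cos 290°) = (-0.9397, 0.3420).
Slope in that direction = a·(-0.9397) + b·(0.3420) = 1.19447.
Apparent dip = arctan|1.19447| = 50.1° (true dip is 51.6°, so apparent ≤ true as expected).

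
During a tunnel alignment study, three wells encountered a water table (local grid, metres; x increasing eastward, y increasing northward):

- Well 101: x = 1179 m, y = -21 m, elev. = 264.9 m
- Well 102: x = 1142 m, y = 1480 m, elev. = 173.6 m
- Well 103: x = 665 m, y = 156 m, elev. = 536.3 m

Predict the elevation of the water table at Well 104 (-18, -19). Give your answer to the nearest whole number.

927 m

Two edge vectors: Well 101→Well 102 = (-37, 1501, -91.3), Well 101→Well 103 = (-514, 177, 271.4).
Normal n = (Well 101→Well 102) × (Well 101→Well 103) = (423531.5, 56970, 764965).
So ∂z/∂x = −n_x/n_z = −0.55366 and ∂z/∂y = −n_y/n_z = −0.07447.
Intercept c from Well 101: 264.9 + 652.77 − 1.56 = 916.10.
At (-18, -19): z = 10.0 + 1.4 + 916.10 = 927.5 m.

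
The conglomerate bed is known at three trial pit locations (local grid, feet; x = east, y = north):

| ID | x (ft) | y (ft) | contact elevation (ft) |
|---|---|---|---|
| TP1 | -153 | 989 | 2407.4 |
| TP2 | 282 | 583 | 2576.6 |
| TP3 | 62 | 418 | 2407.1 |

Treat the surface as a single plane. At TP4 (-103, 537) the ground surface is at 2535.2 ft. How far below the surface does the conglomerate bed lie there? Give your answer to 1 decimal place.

Let the plane be z = a·x + b·y + c.
TP2−TP1: 435a − 406b = 169.2;  TP3−TP1: 215a − 571b = −0.3.
Solving gives a = 0.60048, b = 0.22663.
Then c = 2407.4 − a·-153 − b·989 = 2275.14.
At (-103, 537): z_contact = −61.85 + 121.70 + 2275.14 = 2334.99 ft.
Depth below ground = 2535.2 − 2334.99 = 200.2 ft.

200.2 ft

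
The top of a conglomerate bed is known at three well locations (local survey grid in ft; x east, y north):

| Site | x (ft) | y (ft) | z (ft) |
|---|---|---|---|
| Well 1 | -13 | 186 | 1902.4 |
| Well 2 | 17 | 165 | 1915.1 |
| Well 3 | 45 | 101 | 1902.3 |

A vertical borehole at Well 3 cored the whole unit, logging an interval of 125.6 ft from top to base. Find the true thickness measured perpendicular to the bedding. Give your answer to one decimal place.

Two edge vectors: Well 1→Well 2 = (30, -21, 12.7), Well 1→Well 3 = (58, -85, -0.1).
Normal n = (Well 1→Well 2) × (Well 1→Well 3) = (1081.6, 739.6, -1332).
So ∂z/∂x = −n_x/n_z = 0.81201 and ∂z/∂y = −n_y/n_z = 0.55526.
|∇z| = √(a²+b²) = 0.98370, so dip δ = arctan(0.98370) = 44.53°.
True thickness = vertical thickness × cos δ = 125.6 × cos 44.53° = 89.5 ft.

89.5 ft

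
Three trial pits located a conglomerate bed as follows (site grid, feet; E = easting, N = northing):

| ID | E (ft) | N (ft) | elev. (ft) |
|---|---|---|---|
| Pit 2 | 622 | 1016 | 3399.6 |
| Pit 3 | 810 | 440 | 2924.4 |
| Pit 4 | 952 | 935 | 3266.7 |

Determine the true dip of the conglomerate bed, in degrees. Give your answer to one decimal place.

Two edge vectors: Pit 2→Pit 3 = (188, -576, -475.2), Pit 2→Pit 4 = (330, -81, -132.9).
Normal n = (Pit 2→Pit 3) × (Pit 2→Pit 4) = (38059.2, -131830.8, 174852).
So ∂z/∂E = −n_x/n_z = −0.21767 and ∂z/∂N = −n_y/n_z = 0.75396.
Gradient magnitude |∇z| = √(a² + b²) = √(0.04738 + 0.56845) = 0.78475.
True dip = arctan(0.78475) = 38.1°, dipping toward SSE (azimuth ≈ 164°).

38.1°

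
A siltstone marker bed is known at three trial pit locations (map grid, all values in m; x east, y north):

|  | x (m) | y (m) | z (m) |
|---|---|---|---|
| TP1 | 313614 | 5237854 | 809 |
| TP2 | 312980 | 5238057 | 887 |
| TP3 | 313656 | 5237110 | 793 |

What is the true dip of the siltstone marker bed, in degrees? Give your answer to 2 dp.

Two edge vectors: TP1→TP2 = (-634, 203, 78), TP1→TP3 = (42, -744, -16).
Normal n = (TP1→TP2) × (TP1→TP3) = (54784, -6868, 463170).
So ∂z/∂x = −n_x/n_z = −0.11828 and ∂z/∂y = −n_y/n_z = 0.01483.
Gradient magnitude |∇z| = √(a² + b²) = √(0.01399 + 0.00022) = 0.11921.
True dip = arctan(0.11921) = 6.80°, dipping toward E (azimuth ≈ 097°).

6.80°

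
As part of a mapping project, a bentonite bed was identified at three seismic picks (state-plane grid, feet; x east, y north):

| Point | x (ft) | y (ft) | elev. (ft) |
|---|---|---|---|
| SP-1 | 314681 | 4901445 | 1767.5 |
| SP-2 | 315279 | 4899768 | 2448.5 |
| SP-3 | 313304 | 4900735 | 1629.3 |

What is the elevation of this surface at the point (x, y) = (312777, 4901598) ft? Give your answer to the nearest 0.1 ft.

Let the plane be z = a·x + b·y + c.
SP-2−SP-1: 598a − 1677b = 681;  SP-3−SP-1: −1377a − 710b = −138.2.
Solving gives a = 0.261639127, b = −0.312784617.
Then c = 1767.5 − a·314681 − b·4901445 = 1452531.23.
At (312777, 4901598): z = 81834.7 − 1533144.5 + 1452531.23 = 1221.5 ft.

1221.5 ft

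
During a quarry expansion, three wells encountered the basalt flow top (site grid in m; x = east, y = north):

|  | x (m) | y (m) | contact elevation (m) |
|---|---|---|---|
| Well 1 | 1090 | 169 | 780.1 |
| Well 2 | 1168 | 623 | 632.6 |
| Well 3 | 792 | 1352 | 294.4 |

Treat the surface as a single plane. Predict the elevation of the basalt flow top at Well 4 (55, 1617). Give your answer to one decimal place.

Two edge vectors: Well 1→Well 2 = (78, 454, -147.5), Well 1→Well 3 = (-298, 1183, -485.7).
Normal n = (Well 1→Well 2) × (Well 1→Well 3) = (-46015.3, 81839.6, 227566).
So ∂z/∂x = −n_x/n_z = 0.202206 and ∂z/∂y = −n_y/n_z = −0.359630.
Intercept c from Well 1: 780.1 − 220.40 + 60.78 = 620.47.
At (55, 1617): z = 11.1 − 581.5 + 620.47 = 50.1 m.

50.1 m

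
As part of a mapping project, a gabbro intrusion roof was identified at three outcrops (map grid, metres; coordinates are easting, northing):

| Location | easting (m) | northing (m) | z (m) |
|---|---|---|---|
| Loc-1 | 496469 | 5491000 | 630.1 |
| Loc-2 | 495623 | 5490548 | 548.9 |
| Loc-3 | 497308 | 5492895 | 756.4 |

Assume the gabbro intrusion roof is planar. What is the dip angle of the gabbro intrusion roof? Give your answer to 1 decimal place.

4.9°

Two edge vectors: Loc-1→Loc-2 = (-846, -452, -81.2), Loc-1→Loc-3 = (839, 1895, 126.3).
Normal n = (Loc-1→Loc-2) × (Loc-1→Loc-3) = (96786.4, 38723, -1223942).
So ∂z/∂easting = −n_x/n_z = 0.07908 and ∂z/∂northing = −n_y/n_z = 0.03164.
Gradient magnitude |∇z| = √(a² + b²) = √(0.00625 + 0.00100) = 0.08517.
True dip = arctan(0.08517) = 4.9°, dipping toward WSW (azimuth ≈ 248°).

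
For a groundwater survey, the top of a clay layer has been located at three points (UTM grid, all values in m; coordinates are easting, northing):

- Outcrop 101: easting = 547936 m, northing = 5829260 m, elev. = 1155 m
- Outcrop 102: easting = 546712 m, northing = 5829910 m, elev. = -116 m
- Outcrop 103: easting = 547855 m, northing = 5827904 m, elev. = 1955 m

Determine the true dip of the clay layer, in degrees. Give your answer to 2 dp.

Let the plane be z = a·easting + b·northing + c.
Outcrop 102−Outcrop 101: −1224a + 650b = −1271;  Outcrop 103−Outcrop 101: −81a − 1356b = 800.
Solving gives a = 0.70280, b = −0.63195.
Gradient magnitude |∇z| = √(a² + b²) = √(0.49393 + 0.39936) = 0.94514.
True dip = arctan(0.94514) = 43.38°, dipping toward NW (azimuth ≈ 312°).

43.38°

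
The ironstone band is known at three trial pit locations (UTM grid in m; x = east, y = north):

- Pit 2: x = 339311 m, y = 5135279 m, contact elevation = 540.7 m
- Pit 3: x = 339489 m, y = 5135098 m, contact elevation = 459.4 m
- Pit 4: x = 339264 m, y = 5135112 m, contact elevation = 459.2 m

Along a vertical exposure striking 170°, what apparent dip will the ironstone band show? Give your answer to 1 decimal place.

25.0°

Let the plane be z = a·x + b·y + c.
Pit 3−Pit 2: 178a − 181b = −81.3;  Pit 4−Pit 2: −47a − 167b = −81.5.
Solving gives a = 0.03072, b = 0.47938.
Unit vector along 170° is (sin 170°, cos 170°) = (0.1736, -0.9848).
Slope in that direction = a·(0.1736) + b·(-0.9848) = −0.46676.
Apparent dip = arctan|0.46676| = 25.0° (true dip is 25.7°, so apparent ≤ true as expected).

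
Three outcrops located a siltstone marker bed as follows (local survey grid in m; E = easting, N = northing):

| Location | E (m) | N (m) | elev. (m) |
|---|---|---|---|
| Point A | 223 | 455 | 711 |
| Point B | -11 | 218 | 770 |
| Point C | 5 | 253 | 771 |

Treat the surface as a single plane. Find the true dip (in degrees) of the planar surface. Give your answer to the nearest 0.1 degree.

30.5°

Two edge vectors: Point A→Point B = (-234, -237, 59), Point A→Point C = (-218, -202, 60).
Normal n = (Point A→Point B) × (Point A→Point C) = (-2302, 1178, -4398).
So ∂z/∂E = −n_x/n_z = −0.52342 and ∂z/∂N = −n_y/n_z = 0.26785.
Gradient magnitude |∇z| = √(a² + b²) = √(0.27397 + 0.07174) = 0.58797.
True dip = arctan(0.58797) = 30.5°, dipping toward ESE (azimuth ≈ 117°).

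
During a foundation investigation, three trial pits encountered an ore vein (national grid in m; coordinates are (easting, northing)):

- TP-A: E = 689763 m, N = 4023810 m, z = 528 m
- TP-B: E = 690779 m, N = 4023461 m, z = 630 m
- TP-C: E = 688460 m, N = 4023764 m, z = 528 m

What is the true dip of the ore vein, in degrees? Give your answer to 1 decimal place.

14.9°

Let the plane be z = a·E + b·N + c.
TP-B−TP-A: 1016a − 349b = 102;  TP-C−TP-A: −1303a − 46b = 0.
Solving gives a = 0.00936, b = −0.26503.
Gradient magnitude |∇z| = √(a² + b²) = √(0.00009 + 0.07024) = 0.26519.
True dip = arctan(0.26519) = 14.9°, dipping toward N (azimuth ≈ 358°).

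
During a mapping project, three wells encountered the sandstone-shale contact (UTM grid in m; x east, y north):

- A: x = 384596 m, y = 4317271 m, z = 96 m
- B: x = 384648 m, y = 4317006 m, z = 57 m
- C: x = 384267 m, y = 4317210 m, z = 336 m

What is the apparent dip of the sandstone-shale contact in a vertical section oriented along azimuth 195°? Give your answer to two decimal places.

10.49°

Let the plane be z = a·x + b·y + c.
B−A: 52a − 265b = −39;  C−A: −329a − 61b = 240.
Solving gives a = −0.73020, b = 0.00388.
Unit vector along 195° is (sin 195°, cos 195°) = (-0.2588, -0.9659).
Slope in that direction = a·(-0.2588) + b·(-0.9659) = 0.18524.
Apparent dip = arctan|0.18524| = 10.49° (true dip is 36.1°, so apparent ≤ true as expected).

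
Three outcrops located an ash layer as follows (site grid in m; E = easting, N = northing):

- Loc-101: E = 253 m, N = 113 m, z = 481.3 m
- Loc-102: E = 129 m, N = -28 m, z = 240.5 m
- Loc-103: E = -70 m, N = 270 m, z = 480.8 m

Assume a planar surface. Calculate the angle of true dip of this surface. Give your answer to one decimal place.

Two edge vectors: Loc-101→Loc-102 = (-124, -141, -240.8), Loc-101→Loc-103 = (-323, 157, -0.5).
Normal n = (Loc-101→Loc-102) × (Loc-101→Loc-103) = (37876.1, 77716.4, -65011).
So ∂z/∂E = −n_x/n_z = 0.58261 and ∂z/∂N = −n_y/n_z = 1.19543.
Gradient magnitude |∇z| = √(a² + b²) = √(0.33944 + 1.42906) = 1.32985.
True dip = arctan(1.32985) = 53.1°, dipping toward SSW (azimuth ≈ 206°).

53.1°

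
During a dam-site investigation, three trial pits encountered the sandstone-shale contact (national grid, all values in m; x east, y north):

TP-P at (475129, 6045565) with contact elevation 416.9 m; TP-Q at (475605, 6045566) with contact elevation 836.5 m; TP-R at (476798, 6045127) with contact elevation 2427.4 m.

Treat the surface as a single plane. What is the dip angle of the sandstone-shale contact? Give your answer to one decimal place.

56.4°

Let the plane be z = a·x + b·y + c.
TP-Q−TP-P: 476a + 1b = 419.6;  TP-R−TP-P: 1669a − 438b = 2010.5.
Solving gives a = 0.88408, b = −1.22140.
Gradient magnitude |∇z| = √(a² + b²) = √(0.78159 + 1.49182) = 1.50778.
True dip = arctan(1.50778) = 56.4°, dipping toward NW (azimuth ≈ 324°).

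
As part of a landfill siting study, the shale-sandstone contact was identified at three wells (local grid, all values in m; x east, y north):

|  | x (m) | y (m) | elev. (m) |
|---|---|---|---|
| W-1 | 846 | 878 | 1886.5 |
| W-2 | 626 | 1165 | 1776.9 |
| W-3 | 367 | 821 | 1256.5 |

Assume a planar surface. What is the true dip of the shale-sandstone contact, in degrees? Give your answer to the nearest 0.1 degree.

Let the plane be z = a·x + b·y + c.
W-2−W-1: −220a + 287b = −109.6;  W-3−W-1: −479a − 57b = −630.
Solving gives a = 1.24694, b = 0.57396.
Gradient magnitude |∇z| = √(a² + b²) = √(1.55486 + 0.32943) = 1.37269.
True dip = arctan(1.37269) = 53.9°, dipping toward WSW (azimuth ≈ 245°).

53.9°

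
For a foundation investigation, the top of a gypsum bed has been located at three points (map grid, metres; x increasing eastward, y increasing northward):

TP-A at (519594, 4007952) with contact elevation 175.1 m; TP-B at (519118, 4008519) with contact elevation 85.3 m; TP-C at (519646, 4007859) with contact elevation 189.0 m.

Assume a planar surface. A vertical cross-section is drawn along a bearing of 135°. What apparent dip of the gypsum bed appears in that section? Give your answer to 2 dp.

6.59°

Two edge vectors: TP-A→TP-B = (-476, 567, -89.8), TP-A→TP-C = (52, -93, 13.9).
Normal n = (TP-A→TP-B) × (TP-A→TP-C) = (-470.1, 1946.8, 14784).
So ∂z/∂x = −n_x/n_z = 0.03180 and ∂z/∂y = −n_y/n_z = −0.13168.
Unit vector along 135° is (sin 135°, cos 135°) = (0.7071, -0.7071).
Slope in that direction = a·(0.7071) + b·(-0.7071) = 0.11560.
Apparent dip = arctan|0.11560| = 6.59° (true dip is 7.7°, so apparent ≤ true as expected).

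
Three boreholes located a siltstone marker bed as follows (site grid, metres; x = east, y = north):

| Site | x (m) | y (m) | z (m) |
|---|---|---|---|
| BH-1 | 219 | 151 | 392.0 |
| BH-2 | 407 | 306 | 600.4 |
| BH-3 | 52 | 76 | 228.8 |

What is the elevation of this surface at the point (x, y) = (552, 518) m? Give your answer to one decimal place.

793.5 m

Let the plane be z = a·x + b·y + c.
BH-2−BH-1: 188a + 155b = 208.4;  BH-3−BH-1: −167a − 75b = −163.2.
Solving gives a = 0.82020, b = 0.34970.
Then c = 392 − a·219 − b·151 = 159.57.
At (552, 518): z = 452.7 + 181.1 + 159.57 = 793.5 m.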